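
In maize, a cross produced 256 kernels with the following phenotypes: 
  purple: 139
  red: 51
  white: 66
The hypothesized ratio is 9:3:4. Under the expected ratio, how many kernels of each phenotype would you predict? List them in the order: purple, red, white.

144, 48, 64

The 9:3:4 ratio has 16 parts, so with N = 256 the expected counts are:
  purple: 256 × 9/16 = 144
  red: 256 × 3/16 = 48
  white: 256 × 4/16 = 64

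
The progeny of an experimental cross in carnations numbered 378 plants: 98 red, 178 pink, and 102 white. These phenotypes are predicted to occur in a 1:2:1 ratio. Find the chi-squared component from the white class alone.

Expected counts for N = 378 under a 1:2:1 ratio (total parts = 4):
  red: 378 × 1/4 = 94.5
  pink: 378 × 2/4 = 189
  white: 378 × 1/4 = 94.5
Contribution of white: (102 − 94.5)² / 94.5 = 0.5952

0.595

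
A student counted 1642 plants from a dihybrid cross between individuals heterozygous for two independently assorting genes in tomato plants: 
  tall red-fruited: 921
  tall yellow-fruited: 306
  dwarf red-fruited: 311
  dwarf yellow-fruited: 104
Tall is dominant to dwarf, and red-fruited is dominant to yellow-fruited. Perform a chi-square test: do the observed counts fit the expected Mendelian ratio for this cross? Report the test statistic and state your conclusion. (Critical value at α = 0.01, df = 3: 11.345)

A dihybrid F₂ with independent assortment and complete dominance at both loci gives a 9:3:3:1 phenotypic ratio.
The 9:3:3:1 ratio has 16 parts, so with N = 1642 the expected counts are:
  tall red-fruited: 1642 × 9/16 = 923.625
  tall yellow-fruited: 1642 × 3/16 = 307.875
  dwarf red-fruited: 1642 × 3/16 = 307.875
  dwarf yellow-fruited: 1642 × 1/16 = 102.625
χ² = Σ (O − E)² / E
  tall red-fruited: (921 − 923.625)² / 923.625 = 0.0075
  tall yellow-fruited: (306 − 307.875)² / 307.875 = 0.0114
  dwarf red-fruited: (311 − 307.875)² / 307.875 = 0.0317
  dwarf yellow-fruited: (104 − 102.625)² / 102.625 = 0.0184
χ² = 0.0075 + 0.0114 + 0.0317 + 0.0184 = 0.069
Degrees of freedom = 4 − 1 = 3; critical value at α = 0.01 is 11.345.
Since 0.069 < 11.345, we fail to reject the null hypothesis — the data are consistent with the 9:3:3:1 ratio.

0.069; consistent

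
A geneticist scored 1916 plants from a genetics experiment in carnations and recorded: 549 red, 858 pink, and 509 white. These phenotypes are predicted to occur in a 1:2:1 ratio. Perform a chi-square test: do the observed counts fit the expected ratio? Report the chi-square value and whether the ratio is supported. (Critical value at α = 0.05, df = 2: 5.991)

22.547; not consistent

The 1:2:1 ratio has 4 parts, so with N = 1916 the expected counts are:
  red: 1916 × 1/4 = 479
  pink: 1916 × 2/4 = 958
  white: 1916 × 1/4 = 479
χ² = Σ (O − E)² / E
  red: (549 − 479)² / 479 = 10.2296
  pink: (858 − 958)² / 958 = 10.4384
  white: (509 − 479)² / 479 = 1.8789
χ² = 10.2296 + 10.4384 + 1.8789 = 22.5469 ≈ 22.547
Degrees of freedom = 3 − 1 = 2; critical value at α = 0.05 is 5.991.
Since 22.547 > 5.991, we reject the null hypothesis — the data do not fit the 1:2:1 ratio.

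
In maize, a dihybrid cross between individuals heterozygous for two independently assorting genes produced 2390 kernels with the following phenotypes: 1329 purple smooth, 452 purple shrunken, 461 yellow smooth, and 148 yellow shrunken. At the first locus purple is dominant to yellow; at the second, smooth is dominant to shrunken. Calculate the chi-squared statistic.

A dihybrid F₂ with independent assortment and complete dominance at both loci gives a 9:3:3:1 phenotypic ratio.
Total ratio parts = 16. Expected numbers out of 2390:
  purple smooth: 2390 × 9/16 = 1344.375
  purple shrunken: 2390 × 3/16 = 448.125
  yellow smooth: 2390 × 3/16 = 448.125
  yellow shrunken: 2390 × 1/16 = 149.375
χ² = Σ (O − E)² / E
  purple smooth: (1329 − 1344.375)² / 1344.375 = 0.1758
  purple shrunken: (452 − 448.125)² / 448.125 = 0.0335
  yellow smooth: (461 − 448.125)² / 448.125 = 0.3699
  yellow shrunken: (148 − 149.375)² / 149.375 = 0.0127
χ² = 0.1758 + 0.0335 + 0.3699 + 0.0127 = 0.5919 ≈ 0.592

0.592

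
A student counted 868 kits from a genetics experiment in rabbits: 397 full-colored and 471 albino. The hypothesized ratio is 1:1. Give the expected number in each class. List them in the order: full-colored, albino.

Total ratio parts = 2. Expected numbers out of 868:
  full-colored: 868 × 1/2 = 434
  albino: 868 × 1/2 = 434

434, 434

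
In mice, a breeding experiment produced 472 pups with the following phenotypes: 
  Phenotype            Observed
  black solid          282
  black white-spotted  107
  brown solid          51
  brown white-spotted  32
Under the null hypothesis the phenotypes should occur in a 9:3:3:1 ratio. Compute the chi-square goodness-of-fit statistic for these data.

The 9:3:3:1 ratio has 16 parts, so with N = 472 the expected counts are:
  black solid: 472 × 9/16 = 265.5
  black white-spotted: 472 × 3/16 = 88.5
  brown solid: 472 × 3/16 = 88.5
  brown white-spotted: 472 × 1/16 = 29.5
χ² = Σ (O − E)² / E
  black solid: (282 − 265.5)² / 265.5 = 1.0254
  black white-spotted: (107 − 88.5)² / 88.5 = 3.8672
  brown solid: (51 − 88.5)² / 88.5 = 15.8898
  brown white-spotted: (32 − 29.5)² / 29.5 = 0.2119
χ² = 1.0254 + 3.8672 + 15.8898 + 0.2119 = 20.9943 ≈ 20.994

20.994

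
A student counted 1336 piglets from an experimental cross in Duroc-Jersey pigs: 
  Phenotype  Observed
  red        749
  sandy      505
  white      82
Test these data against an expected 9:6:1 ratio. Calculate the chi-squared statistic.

0.067

Expected counts for N = 1336 under a 9:6:1 ratio (total parts = 16):
  red: 1336 × 9/16 = 751.5
  sandy: 1336 × 6/16 = 501
  white: 1336 × 1/16 = 83.5
χ² = Σ (O − E)² / E
  red: (749 − 751.5)² / 751.5 = 0.0083
  sandy: (505 − 501)² / 501 = 0.0319
  white: (82 − 83.5)² / 83.5 = 0.0269
χ² = 0.0083 + 0.0319 + 0.0269 = 0.0671 ≈ 0.067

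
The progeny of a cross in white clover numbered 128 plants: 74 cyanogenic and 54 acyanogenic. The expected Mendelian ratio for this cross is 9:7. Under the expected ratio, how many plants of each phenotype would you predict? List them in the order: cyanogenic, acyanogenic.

72, 56

The 9:7 ratio has 16 parts, so with N = 128 the expected counts are:
  cyanogenic: 128 × 9/16 = 72
  acyanogenic: 128 × 7/16 = 56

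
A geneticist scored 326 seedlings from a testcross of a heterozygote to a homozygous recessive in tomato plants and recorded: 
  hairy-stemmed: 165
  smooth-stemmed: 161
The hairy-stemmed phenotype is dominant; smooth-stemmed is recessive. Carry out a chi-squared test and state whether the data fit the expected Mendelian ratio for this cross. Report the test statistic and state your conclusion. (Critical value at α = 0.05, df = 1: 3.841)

0.049; consistent

A testcross of a heterozygote (Aa × aa) gives a 1:1 phenotypic ratio.
Under the 1:1 hypothesis (Σ ratio = 2, N = 326):
  hairy-stemmed: 326 × 1/2 = 163
  smooth-stemmed: 326 × 1/2 = 163
χ² = Σ (O − E)² / E
  hairy-stemmed: (165 − 163)² / 163 = 0.0245
  smooth-stemmed: (161 − 163)² / 163 = 0.0245
χ² = 0.0245 + 0.0245 = 0.049
Degrees of freedom = 2 − 1 = 1; critical value at α = 0.05 is 3.841.
Since 0.049 < 3.841, we fail to reject the null hypothesis — the data are consistent with the 1:1 ratio.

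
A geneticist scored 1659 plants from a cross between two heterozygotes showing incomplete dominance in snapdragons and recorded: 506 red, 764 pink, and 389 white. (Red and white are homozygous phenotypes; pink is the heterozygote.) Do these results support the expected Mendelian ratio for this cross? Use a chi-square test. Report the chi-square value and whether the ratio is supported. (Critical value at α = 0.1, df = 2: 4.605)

With incomplete dominance, a heterozygote × heterozygote cross gives a 1:2:1 phenotypic ratio.
Under the 1:2:1 hypothesis (Σ ratio = 4, N = 1659):
  red: 1659 × 1/4 = 414.75
  pink: 1659 × 2/4 = 829.5
  white: 1659 × 1/4 = 414.75
χ² = Σ (O − E)² / E
  red: (506 − 414.75)² / 414.75 = 20.0761
  pink: (764 − 829.5)² / 829.5 = 5.1721
  white: (389 − 414.75)² / 414.75 = 1.5987
χ² = 20.0761 + 5.1721 + 1.5987 = 26.8469 ≈ 26.847
Degrees of freedom = 3 − 1 = 2; critical value at α = 0.1 is 4.605.
Since 26.847 > 4.605, we reject the null hypothesis — the data do not fit the 1:2:1 ratio.

26.847; not consistent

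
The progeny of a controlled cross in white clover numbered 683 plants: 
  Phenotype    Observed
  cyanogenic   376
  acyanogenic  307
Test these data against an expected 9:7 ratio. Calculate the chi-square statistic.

Total ratio parts = 16. Expected numbers out of 683:
  cyanogenic: 683 × 9/16 = 384.1875
  acyanogenic: 683 × 7/16 = 298.8125
χ² = Σ (O − E)² / E
  cyanogenic: (376 − 384.1875)² / 384.1875 = 0.1745
  acyanogenic: (307 − 298.8125)² / 298.8125 = 0.2243
χ² = 0.1745 + 0.2243 = 0.3988 ≈ 0.399

0.399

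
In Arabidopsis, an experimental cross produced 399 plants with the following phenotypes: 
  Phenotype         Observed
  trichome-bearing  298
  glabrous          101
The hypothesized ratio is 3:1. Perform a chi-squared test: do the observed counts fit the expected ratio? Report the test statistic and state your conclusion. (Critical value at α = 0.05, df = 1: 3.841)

0.021; consistent

Expected counts for N = 399 under a 3:1 ratio (total parts = 4):
  trichome-bearing: 399 × 3/4 = 299.25
  glabrous: 399 × 1/4 = 99.75
χ² = Σ (O − E)² / E
  trichome-bearing: (298 − 299.25)² / 299.25 = 0.0052
  glabrous: (101 − 99.75)² / 99.75 = 0.0157
χ² = 0.0052 + 0.0157 = 0.0209 ≈ 0.021
Degrees of freedom = 2 − 1 = 1; critical value at α = 0.05 is 3.841.
Since 0.021 < 3.841, we fail to reject the null hypothesis — the data are consistent with the 3:1 ratio.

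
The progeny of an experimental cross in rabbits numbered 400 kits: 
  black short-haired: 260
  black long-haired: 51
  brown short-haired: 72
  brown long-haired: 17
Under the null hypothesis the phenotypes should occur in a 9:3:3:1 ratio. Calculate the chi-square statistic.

15.804

Expected counts for N = 400 under a 9:3:3:1 ratio (total parts = 16):
  black short-haired: 400 × 9/16 = 225
  black long-haired: 400 × 3/16 = 75
  brown short-haired: 400 × 3/16 = 75
  brown long-haired: 400 × 1/16 = 25
χ² = Σ (O − E)² / E
  black short-haired: (260 − 225)² / 225 = 5.4444
  black long-haired: (51 − 75)² / 75 = 7.6800
  brown short-haired: (72 − 75)² / 75 = 0.1200
  brown long-haired: (17 − 25)² / 25 = 2.5600
χ² = 5.4444 + 7.6800 + 0.1200 + 2.5600 = 15.8044 ≈ 15.804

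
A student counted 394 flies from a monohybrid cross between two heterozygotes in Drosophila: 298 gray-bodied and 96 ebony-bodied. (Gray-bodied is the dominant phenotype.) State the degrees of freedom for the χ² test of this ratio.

1

For a monohybrid cross between heterozygotes with complete dominance, the expected phenotypic ratio is 3:1.
A goodness-of-fit test with 2 phenotype classes has df = 2 − 1 = 1.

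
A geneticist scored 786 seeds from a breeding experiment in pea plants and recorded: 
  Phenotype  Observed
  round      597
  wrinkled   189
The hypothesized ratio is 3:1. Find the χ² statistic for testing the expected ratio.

0.382

The 3:1 ratio has 4 parts, so with N = 786 the expected counts are:
  round: 786 × 3/4 = 589.5
  wrinkled: 786 × 1/4 = 196.5
χ² = Σ (O − E)² / E
  round: (597 − 589.5)² / 589.5 = 0.0954
  wrinkled: (189 − 196.5)² / 196.5 = 0.2863
χ² = 0.0954 + 0.2863 = 0.3817 ≈ 0.382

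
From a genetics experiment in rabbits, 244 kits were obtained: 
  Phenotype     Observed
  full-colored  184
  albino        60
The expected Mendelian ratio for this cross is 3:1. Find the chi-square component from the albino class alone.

Expected counts for N = 244 under a 3:1 ratio (total parts = 4):
  full-colored: 244 × 3/4 = 183
  albino: 244 × 1/4 = 61
Contribution of albino: (60 − 61)² / 61 = 0.0164

0.016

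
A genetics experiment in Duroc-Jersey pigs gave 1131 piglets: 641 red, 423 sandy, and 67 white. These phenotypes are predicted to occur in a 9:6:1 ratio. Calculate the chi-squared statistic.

0.232

Under the 9:6:1 hypothesis (Σ ratio = 16, N = 1131):
  red: 1131 × 9/16 = 636.1875
  sandy: 1131 × 6/16 = 424.125
  white: 1131 × 1/16 = 70.6875
χ² = Σ (O − E)² / E
  red: (641 − 636.1875)² / 636.1875 = 0.0364
  sandy: (423 − 424.125)² / 424.125 = 0.0030
  white: (67 − 70.6875)² / 70.6875 = 0.1924
χ² = 0.0364 + 0.0030 + 0.1924 = 0.2318 ≈ 0.232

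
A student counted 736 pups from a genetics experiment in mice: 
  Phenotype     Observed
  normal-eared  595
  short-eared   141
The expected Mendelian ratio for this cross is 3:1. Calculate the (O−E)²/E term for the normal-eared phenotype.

Expected counts for N = 736 under a 3:1 ratio (total parts = 4):
  normal-eared: 736 × 3/4 = 552
  short-eared: 736 × 1/4 = 184
Contribution of normal-eared: (595 − 552)² / 552 = 3.3496

3.350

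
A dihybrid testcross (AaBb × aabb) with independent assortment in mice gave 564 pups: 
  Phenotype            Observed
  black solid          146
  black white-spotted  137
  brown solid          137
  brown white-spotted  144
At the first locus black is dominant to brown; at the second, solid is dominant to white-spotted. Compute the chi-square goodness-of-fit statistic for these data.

0.468

A dihybrid testcross with independent assortment gives a 1:1:1:1 ratio.
Under the 1:1:1:1 hypothesis (Σ ratio = 4, N = 564):
  black solid: 564 × 1/4 = 141
  black white-spotted: 564 × 1/4 = 141
  brown solid: 564 × 1/4 = 141
  brown white-spotted: 564 × 1/4 = 141
χ² = Σ (O − E)² / E
  black solid: (146 − 141)² / 141 = 0.1773
  black white-spotted: (137 − 141)² / 141 = 0.1135
  brown solid: (137 − 141)² / 141 = 0.1135
  brown white-spotted: (144 − 141)² / 141 = 0.0638
χ² = 0.1773 + 0.1135 + 0.1135 + 0.0638 = 0.4681 ≈ 0.468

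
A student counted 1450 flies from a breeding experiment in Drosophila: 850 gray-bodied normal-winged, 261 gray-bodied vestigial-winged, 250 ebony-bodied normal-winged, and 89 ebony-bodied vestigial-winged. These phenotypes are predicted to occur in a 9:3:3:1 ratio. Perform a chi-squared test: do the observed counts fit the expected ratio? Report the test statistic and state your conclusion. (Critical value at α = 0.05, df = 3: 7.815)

3.673; consistent

Total ratio parts = 16. Expected numbers out of 1450:
  gray-bodied normal-winged: 1450 × 9/16 = 815.625
  gray-bodied vestigial-winged: 1450 × 3/16 = 271.875
  ebony-bodied normal-winged: 1450 × 3/16 = 271.875
  ebony-bodied vestigial-winged: 1450 × 1/16 = 90.625
χ² = Σ (O − E)² / E
  gray-bodied normal-winged: (850 − 815.625)² / 815.625 = 1.4488
  gray-bodied vestigial-winged: (261 − 271.875)² / 271.875 = 0.4350
  ebony-bodied normal-winged: (250 − 271.875)² / 271.875 = 1.7601
  ebony-bodied vestigial-winged: (89 − 90.625)² / 90.625 = 0.0291
χ² = 1.4488 + 0.4350 + 1.7601 + 0.0291 = 3.673
Degrees of freedom = 4 − 1 = 3; critical value at α = 0.05 is 7.815.
Since 3.673 < 7.815, we fail to reject the null hypothesis — the data are consistent with the 9:3:3:1 ratio.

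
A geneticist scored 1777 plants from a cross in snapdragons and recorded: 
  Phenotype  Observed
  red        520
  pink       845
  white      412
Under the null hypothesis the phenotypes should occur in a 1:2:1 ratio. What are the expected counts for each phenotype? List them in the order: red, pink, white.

444.25, 888.5, 444.25

Under the 1:2:1 hypothesis (Σ ratio = 4, N = 1777):
  red: 1777 × 1/4 = 444.25
  pink: 1777 × 2/4 = 888.5
  white: 1777 × 1/4 = 444.25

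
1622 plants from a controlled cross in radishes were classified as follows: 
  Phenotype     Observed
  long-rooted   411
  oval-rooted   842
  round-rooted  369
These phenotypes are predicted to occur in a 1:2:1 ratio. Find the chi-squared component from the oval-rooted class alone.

Expected counts for N = 1622 under a 1:2:1 ratio (total parts = 4):
  long-rooted: 1622 × 1/4 = 405.5
  oval-rooted: 1622 × 2/4 = 811
  round-rooted: 1622 × 1/4 = 405.5
Contribution of oval-rooted: (842 − 811)² / 811 = 1.1850

1.185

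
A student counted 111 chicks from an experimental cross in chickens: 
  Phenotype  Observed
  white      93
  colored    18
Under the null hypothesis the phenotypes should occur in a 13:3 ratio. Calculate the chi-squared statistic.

0.468

Under the 13:3 hypothesis (Σ ratio = 16, N = 111):
  white: 111 × 13/16 = 90.1875
  colored: 111 × 3/16 = 20.8125
χ² = Σ (O − E)² / E
  white: (93 − 90.1875)² / 90.1875 = 0.0877
  colored: (18 − 20.8125)² / 20.8125 = 0.3801
χ² = 0.0877 + 0.3801 = 0.4678 ≈ 0.468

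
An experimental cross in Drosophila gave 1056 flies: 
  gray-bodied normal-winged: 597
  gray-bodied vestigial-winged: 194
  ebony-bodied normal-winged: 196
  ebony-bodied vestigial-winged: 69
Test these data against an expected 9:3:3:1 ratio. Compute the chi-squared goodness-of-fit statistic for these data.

The 9:3:3:1 ratio has 16 parts, so with N = 1056 the expected counts are:
  gray-bodied normal-winged: 1056 × 9/16 = 594
  gray-bodied vestigial-winged: 1056 × 3/16 = 198
  ebony-bodied normal-winged: 1056 × 3/16 = 198
  ebony-bodied vestigial-winged: 1056 × 1/16 = 66
χ² = Σ (O − E)² / E
  gray-bodied normal-winged: (597 − 594)² / 594 = 0.0152
  gray-bodied vestigial-winged: (194 − 198)² / 198 = 0.0808
  ebony-bodied normal-winged: (196 − 198)² / 198 = 0.0202
  ebony-bodied vestigial-winged: (69 − 66)² / 66 = 0.1364
χ² = 0.0152 + 0.0808 + 0.0202 + 0.1364 = 0.2526 ≈ 0.253

0.253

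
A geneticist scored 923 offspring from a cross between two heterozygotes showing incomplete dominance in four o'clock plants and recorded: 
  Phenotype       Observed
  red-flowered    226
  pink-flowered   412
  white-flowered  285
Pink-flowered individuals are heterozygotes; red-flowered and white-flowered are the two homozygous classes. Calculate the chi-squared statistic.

With incomplete dominance, a heterozygote × heterozygote cross gives a 1:2:1 phenotypic ratio.
Total ratio parts = 4. Expected numbers out of 923:
  red-flowered: 923 × 1/4 = 230.75
  pink-flowered: 923 × 2/4 = 461.5
  white-flowered: 923 × 1/4 = 230.75
χ² = Σ (O − E)² / E
  red-flowered: (226 − 230.75)² / 230.75 = 0.0978
  pink-flowered: (412 − 461.5)² / 461.5 = 5.3093
  white-flowered: (285 − 230.75)² / 230.75 = 12.7543
χ² = 0.0978 + 5.3093 + 12.7543 = 18.1614 ≈ 18.161

18.161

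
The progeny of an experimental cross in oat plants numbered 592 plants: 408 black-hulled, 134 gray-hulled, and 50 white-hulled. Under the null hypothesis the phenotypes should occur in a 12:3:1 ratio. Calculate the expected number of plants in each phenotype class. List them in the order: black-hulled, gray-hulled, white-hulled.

The 12:3:1 ratio has 16 parts, so with N = 592 the expected counts are:
  black-hulled: 592 × 12/16 = 444
  gray-hulled: 592 × 3/16 = 111
  white-hulled: 592 × 1/16 = 37

444, 111, 37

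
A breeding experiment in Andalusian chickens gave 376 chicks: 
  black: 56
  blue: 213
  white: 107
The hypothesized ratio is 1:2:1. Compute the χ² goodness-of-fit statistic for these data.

The 1:2:1 ratio has 4 parts, so with N = 376 the expected counts are:
  black: 376 × 1/4 = 94
  blue: 376 × 2/4 = 188
  white: 376 × 1/4 = 94
χ² = Σ (O − E)² / E
  black: (56 − 94)² / 94 = 15.3617
  blue: (213 − 188)² / 188 = 3.3245
  white: (107 − 94)² / 94 = 1.7979
χ² = 15.3617 + 3.3245 + 1.7979 = 20.4841 ≈ 20.484

20.484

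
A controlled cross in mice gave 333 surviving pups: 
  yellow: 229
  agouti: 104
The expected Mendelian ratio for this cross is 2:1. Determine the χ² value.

0.662

Under the 2:1 hypothesis (Σ ratio = 3, N = 333):
  yellow: 333 × 2/3 = 222
  agouti: 333 × 1/3 = 111
χ² = Σ (O − E)² / E
  yellow: (229 − 222)² / 222 = 0.2207
  agouti: (104 − 111)² / 111 = 0.4414
χ² = 0.2207 + 0.4414 = 0.6621 ≈ 0.662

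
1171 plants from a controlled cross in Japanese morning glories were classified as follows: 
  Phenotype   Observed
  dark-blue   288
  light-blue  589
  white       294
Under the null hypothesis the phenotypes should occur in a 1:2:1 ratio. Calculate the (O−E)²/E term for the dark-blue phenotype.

0.077

The 1:2:1 ratio has 4 parts, so with N = 1171 the expected counts are:
  dark-blue: 1171 × 1/4 = 292.75
  light-blue: 1171 × 2/4 = 585.5
  white: 1171 × 1/4 = 292.75
Contribution of dark-blue: (288 − 292.75)² / 292.75 = 0.0771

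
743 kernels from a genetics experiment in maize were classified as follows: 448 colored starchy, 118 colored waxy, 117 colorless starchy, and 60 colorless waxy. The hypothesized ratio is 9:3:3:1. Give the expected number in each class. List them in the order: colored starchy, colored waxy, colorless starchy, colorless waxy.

The 9:3:3:1 ratio has 16 parts, so with N = 743 the expected counts are:
  colored starchy: 743 × 9/16 = 417.9375
  colored waxy: 743 × 3/16 = 139.3125
  colorless starchy: 743 × 3/16 = 139.3125
  colorless waxy: 743 × 1/16 = 46.4375

417.9375, 139.3125, 139.3125, 46.4375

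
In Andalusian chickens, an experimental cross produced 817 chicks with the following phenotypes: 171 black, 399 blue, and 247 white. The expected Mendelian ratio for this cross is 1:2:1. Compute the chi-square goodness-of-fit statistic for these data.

14.581

Under the 1:2:1 hypothesis (Σ ratio = 4, N = 817):
  black: 817 × 1/4 = 204.25
  blue: 817 × 2/4 = 408.5
  white: 817 × 1/4 = 204.25
χ² = Σ (O − E)² / E
  black: (171 − 204.25)² / 204.25 = 5.4128
  blue: (399 − 408.5)² / 408.5 = 0.2209
  white: (247 − 204.25)² / 204.25 = 8.9477
χ² = 5.4128 + 0.2209 + 8.9477 = 14.5814 ≈ 14.581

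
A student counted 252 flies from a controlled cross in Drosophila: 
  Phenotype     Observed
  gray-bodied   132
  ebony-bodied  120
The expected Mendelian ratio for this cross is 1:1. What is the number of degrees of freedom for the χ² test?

1

A goodness-of-fit test with 2 phenotype classes has df = 2 − 1 = 1.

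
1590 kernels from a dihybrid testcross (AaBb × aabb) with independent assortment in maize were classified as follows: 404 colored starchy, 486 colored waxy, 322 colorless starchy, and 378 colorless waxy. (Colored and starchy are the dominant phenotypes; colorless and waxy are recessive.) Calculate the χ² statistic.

A dihybrid testcross with independent assortment gives a 1:1:1:1 ratio.
The 1:1:1:1 ratio has 4 parts, so with N = 1590 the expected counts are:
  colored starchy: 1590 × 1/4 = 397.5
  colored waxy: 1590 × 1/4 = 397.5
  colorless starchy: 1590 × 1/4 = 397.5
  colorless waxy: 1590 × 1/4 = 397.5
χ² = Σ (O − E)² / E
  colored starchy: (404 − 397.5)² / 397.5 = 0.1063
  colored waxy: (486 − 397.5)² / 397.5 = 19.7038
  colorless starchy: (322 − 397.5)² / 397.5 = 14.3403
  colorless waxy: (378 − 397.5)² / 397.5 = 0.9566
χ² = 0.1063 + 19.7038 + 14.3403 + 0.9566 = 35.107

35.107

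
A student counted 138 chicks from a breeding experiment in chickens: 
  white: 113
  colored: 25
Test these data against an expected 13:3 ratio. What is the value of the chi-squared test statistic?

0.036

Total ratio parts = 16. Expected numbers out of 138:
  white: 138 × 13/16 = 112.125
  colored: 138 × 3/16 = 25.875
χ² = Σ (O − E)² / E
  white: (113 − 112.125)² / 112.125 = 0.0068
  colored: (25 − 25.875)² / 25.875 = 0.0296
χ² = 0.0068 + 0.0296 = 0.0364 ≈ 0.036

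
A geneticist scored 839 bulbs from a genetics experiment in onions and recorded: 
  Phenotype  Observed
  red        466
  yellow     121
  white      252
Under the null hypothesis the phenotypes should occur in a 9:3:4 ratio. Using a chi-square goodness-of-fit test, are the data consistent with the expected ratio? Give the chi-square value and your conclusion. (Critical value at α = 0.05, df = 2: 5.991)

16.967; not consistent

Under the 9:3:4 hypothesis (Σ ratio = 16, N = 839):
  red: 839 × 9/16 = 471.9375
  yellow: 839 × 3/16 = 157.3125
  white: 839 × 4/16 = 209.75
χ² = Σ (O − E)² / E
  red: (466 − 471.9375)² / 471.9375 = 0.0747
  yellow: (121 − 157.3125)² / 157.3125 = 8.3820
  white: (252 − 209.75)² / 209.75 = 8.5104
χ² = 0.0747 + 8.3820 + 8.5104 = 16.9671 ≈ 16.967
Degrees of freedom = 3 − 1 = 2; critical value at α = 0.05 is 5.991.
Since 16.967 > 5.991, we reject the null hypothesis — the data do not fit the 9:3:4 ratio.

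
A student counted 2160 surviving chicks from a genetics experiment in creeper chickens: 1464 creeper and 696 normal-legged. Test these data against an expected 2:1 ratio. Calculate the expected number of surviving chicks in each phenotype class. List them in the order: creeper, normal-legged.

1440, 720

The 2:1 ratio has 3 parts, so with N = 2160 the expected counts are:
  creeper: 2160 × 2/3 = 1440
  normal-legged: 2160 × 1/3 = 720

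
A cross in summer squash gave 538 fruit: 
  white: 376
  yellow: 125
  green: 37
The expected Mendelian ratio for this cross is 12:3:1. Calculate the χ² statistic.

7.983

Under the 12:3:1 hypothesis (Σ ratio = 16, N = 538):
  white: 538 × 12/16 = 403.5
  yellow: 538 × 3/16 = 100.875
  green: 538 × 1/16 = 33.625
χ² = Σ (O − E)² / E
  white: (376 − 403.5)² / 403.5 = 1.8742
  yellow: (125 − 100.875)² / 100.875 = 5.7697
  green: (37 − 33.625)² / 33.625 = 0.3388
χ² = 1.8742 + 5.7697 + 0.3388 = 7.9827 ≈ 7.983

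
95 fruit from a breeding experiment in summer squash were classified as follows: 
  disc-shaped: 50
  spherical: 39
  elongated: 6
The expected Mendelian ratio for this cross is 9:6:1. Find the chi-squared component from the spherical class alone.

0.320

Total ratio parts = 16. Expected numbers out of 95:
  disc-shaped: 95 × 9/16 = 53.4375
  spherical: 95 × 6/16 = 35.625
  elongated: 95 × 1/16 = 5.9375
Contribution of spherical: (39 − 35.625)² / 35.625 = 0.3197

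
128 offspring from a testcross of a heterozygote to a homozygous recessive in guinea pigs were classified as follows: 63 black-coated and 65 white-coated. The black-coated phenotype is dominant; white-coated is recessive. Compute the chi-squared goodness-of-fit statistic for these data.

0.031

A testcross of a heterozygote (Aa × aa) gives a 1:1 phenotypic ratio.
Expected counts for N = 128 under a 1:1 ratio (total parts = 2):
  black-coated: 128 × 1/2 = 64
  white-coated: 128 × 1/2 = 64
χ² = Σ (O − E)² / E
  black-coated: (63 − 64)² / 64 = 0.0156
  white-coated: (65 − 64)² / 64 = 0.0156
χ² = 0.0156 + 0.0156 = 0.0312 ≈ 0.031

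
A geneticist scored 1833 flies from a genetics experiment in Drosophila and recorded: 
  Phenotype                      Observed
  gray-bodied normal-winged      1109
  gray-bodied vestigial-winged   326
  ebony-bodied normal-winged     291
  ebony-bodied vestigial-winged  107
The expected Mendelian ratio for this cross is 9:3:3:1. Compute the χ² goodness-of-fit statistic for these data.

15.378

Under the 9:3:3:1 hypothesis (Σ ratio = 16, N = 1833):
  gray-bodied normal-winged: 1833 × 9/16 = 1031.0625
  gray-bodied vestigial-winged: 1833 × 3/16 = 343.6875
  ebony-bodied normal-winged: 1833 × 3/16 = 343.6875
  ebony-bodied vestigial-winged: 1833 × 1/16 = 114.5625
χ² = Σ (O − E)² / E
  gray-bodied normal-winged: (1109 − 1031.0625)² / 1031.0625 = 5.8913
  gray-bodied vestigial-winged: (326 − 343.6875)² / 343.6875 = 0.9103
  ebony-bodied normal-winged: (291 − 343.6875)² / 343.6875 = 8.0770
  ebony-bodied vestigial-winged: (107 − 114.5625)² / 114.5625 = 0.4992
χ² = 5.8913 + 0.9103 + 8.0770 + 0.4992 = 15.3778 ≈ 15.378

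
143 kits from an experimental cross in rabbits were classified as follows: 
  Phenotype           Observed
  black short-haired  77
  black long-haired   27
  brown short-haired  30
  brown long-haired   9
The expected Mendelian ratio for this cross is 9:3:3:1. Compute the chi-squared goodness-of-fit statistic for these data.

The 9:3:3:1 ratio has 16 parts, so with N = 143 the expected counts are:
  black short-haired: 143 × 9/16 = 80.4375
  black long-haired: 143 × 3/16 = 26.8125
  brown short-haired: 143 × 3/16 = 26.8125
  brown long-haired: 143 × 1/16 = 8.9375
χ² = Σ (O − E)² / E
  black short-haired: (77 − 80.4375)² / 80.4375 = 0.1469
  black long-haired: (27 − 26.8125)² / 26.8125 = 0.0013
  brown short-haired: (30 − 26.8125)² / 26.8125 = 0.3789
  brown long-haired: (9 − 8.9375)² / 8.9375 = 0.0004
χ² = 0.1469 + 0.0013 + 0.3789 + 0.0004 = 0.5275 ≈ 0.528

0.528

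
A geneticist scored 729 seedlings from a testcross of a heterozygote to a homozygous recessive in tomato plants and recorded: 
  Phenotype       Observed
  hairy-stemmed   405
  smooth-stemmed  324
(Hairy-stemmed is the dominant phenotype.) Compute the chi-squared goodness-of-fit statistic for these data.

9.000

A testcross of a heterozygote (Aa × aa) gives a 1:1 phenotypic ratio.
Total ratio parts = 2. Expected numbers out of 729:
  hairy-stemmed: 729 × 1/2 = 364.5
  smooth-stemmed: 729 × 1/2 = 364.5
χ² = Σ (O − E)² / E
  hairy-stemmed: (405 − 364.5)² / 364.5 = 4.5000
  smooth-stemmed: (324 − 364.5)² / 364.5 = 4.5000
χ² = 4.5000 + 4.5000 = 9.000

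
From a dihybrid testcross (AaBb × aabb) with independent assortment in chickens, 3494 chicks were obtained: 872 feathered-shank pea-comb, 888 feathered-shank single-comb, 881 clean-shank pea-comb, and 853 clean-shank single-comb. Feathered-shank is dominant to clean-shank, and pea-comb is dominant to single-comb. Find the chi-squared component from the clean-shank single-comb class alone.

0.481

A dihybrid testcross with independent assortment gives a 1:1:1:1 ratio.
Total ratio parts = 4. Expected numbers out of 3494:
  feathered-shank pea-comb: 3494 × 1/4 = 873.5
  feathered-shank single-comb: 3494 × 1/4 = 873.5
  clean-shank pea-comb: 3494 × 1/4 = 873.5
  clean-shank single-comb: 3494 × 1/4 = 873.5
Contribution of clean-shank single-comb: (853 − 873.5)² / 873.5 = 0.4811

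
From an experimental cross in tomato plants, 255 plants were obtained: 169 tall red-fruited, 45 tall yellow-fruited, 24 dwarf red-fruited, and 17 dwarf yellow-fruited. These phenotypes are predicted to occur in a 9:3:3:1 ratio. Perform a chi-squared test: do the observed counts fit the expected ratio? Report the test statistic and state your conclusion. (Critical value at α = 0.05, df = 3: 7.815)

Expected counts for N = 255 under a 9:3:3:1 ratio (total parts = 16):
  tall red-fruited: 255 × 9/16 = 143.4375
  tall yellow-fruited: 255 × 3/16 = 47.8125
  dwarf red-fruited: 255 × 3/16 = 47.8125
  dwarf yellow-fruited: 255 × 1/16 = 15.9375
χ² = Σ (O − E)² / E
  tall red-fruited: (169 − 143.4375)² / 143.4375 = 4.5556
  tall yellow-fruited: (45 − 47.8125)² / 47.8125 = 0.1654
  dwarf red-fruited: (24 − 47.8125)² / 47.8125 = 11.8596
  dwarf yellow-fruited: (17 − 15.9375)² / 15.9375 = 0.0708
χ² = 4.5556 + 0.1654 + 11.8596 + 0.0708 = 16.6514 ≈ 16.651
Degrees of freedom = 4 − 1 = 3; critical value at α = 0.05 is 7.815.
Since 16.651 > 7.815, we reject the null hypothesis — the data do not fit the 9:3:3:1 ratio.

16.651; not consistent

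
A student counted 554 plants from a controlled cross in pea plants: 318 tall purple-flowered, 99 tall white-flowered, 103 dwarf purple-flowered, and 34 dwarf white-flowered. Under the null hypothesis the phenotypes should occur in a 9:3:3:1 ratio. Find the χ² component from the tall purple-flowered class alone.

0.130

Expected counts for N = 554 under a 9:3:3:1 ratio (total parts = 16):
  tall purple-flowered: 554 × 9/16 = 311.625
  tall white-flowered: 554 × 3/16 = 103.875
  dwarf purple-flowered: 554 × 3/16 = 103.875
  dwarf white-flowered: 554 × 1/16 = 34.625
Contribution of tall purple-flowered: (318 − 311.625)² / 311.625 = 0.1304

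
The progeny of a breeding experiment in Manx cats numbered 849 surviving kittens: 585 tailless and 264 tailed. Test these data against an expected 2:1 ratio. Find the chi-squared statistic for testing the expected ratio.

Total ratio parts = 3. Expected numbers out of 849:
  tailless: 849 × 2/3 = 566
  tailed: 849 × 1/3 = 283
χ² = Σ (O − E)² / E
  tailless: (585 − 566)² / 566 = 0.6378
  tailed: (264 − 283)² / 283 = 1.2756
χ² = 0.6378 + 1.2756 = 1.9134 ≈ 1.913

1.913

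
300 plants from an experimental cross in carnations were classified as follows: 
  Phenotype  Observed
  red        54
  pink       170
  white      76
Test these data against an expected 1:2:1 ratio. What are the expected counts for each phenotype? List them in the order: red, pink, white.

The 1:2:1 ratio has 4 parts, so with N = 300 the expected counts are:
  red: 300 × 1/4 = 75
  pink: 300 × 2/4 = 150
  white: 300 × 1/4 = 75

75, 150, 75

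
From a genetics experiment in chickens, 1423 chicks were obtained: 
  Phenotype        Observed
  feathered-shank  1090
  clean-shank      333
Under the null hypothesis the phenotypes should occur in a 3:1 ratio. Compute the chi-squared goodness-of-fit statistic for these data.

1.940

Expected counts for N = 1423 under a 3:1 ratio (total parts = 4):
  feathered-shank: 1423 × 3/4 = 1067.25
  clean-shank: 1423 × 1/4 = 355.75
χ² = Σ (O − E)² / E
  feathered-shank: (1090 − 1067.25)² / 1067.25 = 0.4849
  clean-shank: (333 − 355.75)² / 355.75 = 1.4548
χ² = 0.4849 + 1.4548 = 1.9397 ≈ 1.940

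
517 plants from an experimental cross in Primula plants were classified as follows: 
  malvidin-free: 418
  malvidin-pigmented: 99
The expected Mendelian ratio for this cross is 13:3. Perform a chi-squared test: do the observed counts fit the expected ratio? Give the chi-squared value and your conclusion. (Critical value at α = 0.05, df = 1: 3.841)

0.054; consistent

The 13:3 ratio has 16 parts, so with N = 517 the expected counts are:
  malvidin-free: 517 × 13/16 = 420.0625
  malvidin-pigmented: 517 × 3/16 = 96.9375
χ² = Σ (O − E)² / E
  malvidin-free: (418 − 420.0625)² / 420.0625 = 0.0101
  malvidin-pigmented: (99 − 96.9375)² / 96.9375 = 0.0439
χ² = 0.0101 + 0.0439 = 0.054
Degrees of freedom = 2 − 1 = 1; critical value at α = 0.05 is 3.841.
Since 0.054 < 3.841, we fail to reject the null hypothesis — the data are consistent with the 13:3 ratio.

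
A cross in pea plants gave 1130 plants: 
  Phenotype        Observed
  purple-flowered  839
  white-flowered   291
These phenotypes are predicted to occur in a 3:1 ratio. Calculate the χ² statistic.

Expected counts for N = 1130 under a 3:1 ratio (total parts = 4):
  purple-flowered: 1130 × 3/4 = 847.5
  white-flowered: 1130 × 1/4 = 282.5
χ² = Σ (O − E)² / E
  purple-flowered: (839 − 847.5)² / 847.5 = 0.0853
  white-flowered: (291 − 282.5)² / 282.5 = 0.2558
χ² = 0.0853 + 0.2558 = 0.3411 ≈ 0.341

0.341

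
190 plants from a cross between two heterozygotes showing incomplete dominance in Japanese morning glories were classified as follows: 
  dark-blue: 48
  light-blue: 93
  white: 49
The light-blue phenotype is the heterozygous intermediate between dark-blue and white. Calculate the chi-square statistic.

0.095

With incomplete dominance, a heterozygote × heterozygote cross gives a 1:2:1 phenotypic ratio.
Under the 1:2:1 hypothesis (Σ ratio = 4, N = 190):
  dark-blue: 190 × 1/4 = 47.5
  light-blue: 190 × 2/4 = 95
  white: 190 × 1/4 = 47.5
χ² = Σ (O − E)² / E
  dark-blue: (48 − 47.5)² / 47.5 = 0.0053
  light-blue: (93 − 95)² / 95 = 0.0421
  white: (49 − 47.5)² / 47.5 = 0.0474
χ² = 0.0053 + 0.0421 + 0.0474 = 0.0948 ≈ 0.095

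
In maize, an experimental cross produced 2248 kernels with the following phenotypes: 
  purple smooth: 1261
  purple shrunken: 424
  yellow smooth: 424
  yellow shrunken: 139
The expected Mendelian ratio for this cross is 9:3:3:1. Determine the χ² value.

The 9:3:3:1 ratio has 16 parts, so with N = 2248 the expected counts are:
  purple smooth: 2248 × 9/16 = 1264.5
  purple shrunken: 2248 × 3/16 = 421.5
  yellow smooth: 2248 × 3/16 = 421.5
  yellow shrunken: 2248 × 1/16 = 140.5
χ² = Σ (O − E)² / E
  purple smooth: (1261 − 1264.5)² / 1264.5 = 0.0097
  purple shrunken: (424 − 421.5)² / 421.5 = 0.0148
  yellow smooth: (424 − 421.5)² / 421.5 = 0.0148
  yellow shrunken: (139 − 140.5)² / 140.5 = 0.0160
χ² = 0.0097 + 0.0148 + 0.0148 + 0.0160 = 0.0553 ≈ 0.055

0.055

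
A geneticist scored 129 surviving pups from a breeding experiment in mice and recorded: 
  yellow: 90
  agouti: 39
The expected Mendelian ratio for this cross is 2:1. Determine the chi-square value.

Total ratio parts = 3. Expected numbers out of 129:
  yellow: 129 × 2/3 = 86
  agouti: 129 × 1/3 = 43
χ² = Σ (O − E)² / E
  yellow: (90 − 86)² / 86 = 0.1860
  agouti: (39 − 43)² / 43 = 0.3721
χ² = 0.1860 + 0.3721 = 0.5581 ≈ 0.558

0.558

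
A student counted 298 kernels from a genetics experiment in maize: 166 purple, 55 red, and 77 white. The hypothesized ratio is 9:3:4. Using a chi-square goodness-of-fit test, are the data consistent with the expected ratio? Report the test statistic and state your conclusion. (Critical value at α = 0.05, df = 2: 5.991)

0.113; consistent

The 9:3:4 ratio has 16 parts, so with N = 298 the expected counts are:
  purple: 298 × 9/16 = 167.625
  red: 298 × 3/16 = 55.875
  white: 298 × 4/16 = 74.5
χ² = Σ (O − E)² / E
  purple: (166 − 167.625)² / 167.625 = 0.0158
  red: (55 − 55.875)² / 55.875 = 0.0137
  white: (77 − 74.5)² / 74.5 = 0.0839
χ² = 0.0158 + 0.0137 + 0.0839 = 0.1134 ≈ 0.113
Degrees of freedom = 3 − 1 = 2; critical value at α = 0.05 is 5.991.
Since 0.113 < 5.991, we fail to reject the null hypothesis — the data are consistent with the 9:3:4 ratio.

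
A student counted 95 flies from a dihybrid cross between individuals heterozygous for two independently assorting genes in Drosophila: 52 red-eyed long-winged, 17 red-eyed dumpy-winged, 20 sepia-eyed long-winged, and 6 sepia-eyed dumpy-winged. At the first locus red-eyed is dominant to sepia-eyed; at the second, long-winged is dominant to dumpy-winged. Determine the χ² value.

0.345

A dihybrid F₂ with independent assortment and complete dominance at both loci gives a 9:3:3:1 phenotypic ratio.
Under the 9:3:3:1 hypothesis (Σ ratio = 16, N = 95):
  red-eyed long-winged: 95 × 9/16 = 53.4375
  red-eyed dumpy-winged: 95 × 3/16 = 17.8125
  sepia-eyed long-winged: 95 × 3/16 = 17.8125
  sepia-eyed dumpy-winged: 95 × 1/16 = 5.9375
χ² = Σ (O − E)² / E
  red-eyed long-winged: (52 − 53.4375)² / 53.4375 = 0.0387
  red-eyed dumpy-winged: (17 − 17.8125)² / 17.8125 = 0.0371
  sepia-eyed long-winged: (20 − 17.8125)² / 17.8125 = 0.2686
  sepia-eyed dumpy-winged: (6 − 5.9375)² / 5.9375 = 0.0007
χ² = 0.0387 + 0.0371 + 0.2686 + 0.0007 = 0.3451 ≈ 0.345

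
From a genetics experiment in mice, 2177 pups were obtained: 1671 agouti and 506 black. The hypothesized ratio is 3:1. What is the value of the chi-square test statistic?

The 3:1 ratio has 4 parts, so with N = 2177 the expected counts are:
  agouti: 2177 × 3/4 = 1632.75
  black: 2177 × 1/4 = 544.25
χ² = Σ (O − E)² / E
  agouti: (1671 − 1632.75)² / 1632.75 = 0.8961
  black: (506 − 544.25)² / 544.25 = 2.6882
χ² = 0.8961 + 2.6882 = 3.5843 ≈ 3.584

3.584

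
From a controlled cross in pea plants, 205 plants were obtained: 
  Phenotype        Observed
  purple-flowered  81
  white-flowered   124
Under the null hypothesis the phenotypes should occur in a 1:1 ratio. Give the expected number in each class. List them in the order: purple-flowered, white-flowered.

102.5, 102.5

Expected counts for N = 205 under a 1:1 ratio (total parts = 2):
  purple-flowered: 205 × 1/2 = 102.5
  white-flowered: 205 × 1/2 = 102.5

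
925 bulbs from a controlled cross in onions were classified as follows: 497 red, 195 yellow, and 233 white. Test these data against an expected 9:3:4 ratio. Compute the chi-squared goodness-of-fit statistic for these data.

3.738

The 9:3:4 ratio has 16 parts, so with N = 925 the expected counts are:
  red: 925 × 9/16 = 520.3125
  yellow: 925 × 3/16 = 173.4375
  white: 925 × 4/16 = 231.25
χ² = Σ (O − E)² / E
  red: (497 − 520.3125)² / 520.3125 = 1.0445
  yellow: (195 − 173.4375)² / 173.4375 = 2.6807
  white: (233 − 231.25)² / 231.25 = 0.0132
χ² = 1.0445 + 2.6807 + 0.0132 = 3.7384 ≈ 3.738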